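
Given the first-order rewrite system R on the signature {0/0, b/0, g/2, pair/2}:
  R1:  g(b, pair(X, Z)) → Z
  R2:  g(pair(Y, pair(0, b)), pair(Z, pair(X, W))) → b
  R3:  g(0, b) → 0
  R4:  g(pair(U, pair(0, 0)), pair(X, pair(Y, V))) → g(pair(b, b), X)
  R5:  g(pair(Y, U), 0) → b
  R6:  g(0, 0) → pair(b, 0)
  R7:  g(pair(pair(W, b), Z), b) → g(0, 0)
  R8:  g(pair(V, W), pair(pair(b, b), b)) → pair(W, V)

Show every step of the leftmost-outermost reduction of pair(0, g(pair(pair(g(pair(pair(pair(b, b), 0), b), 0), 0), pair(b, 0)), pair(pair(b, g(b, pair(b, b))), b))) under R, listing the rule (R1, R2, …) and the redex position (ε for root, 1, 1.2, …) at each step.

1. pair(0, g(pair(pair(g(pair(pair(pair(b, b), 0), b), 0), 0), pair(b, 0)), pair(pair(b, g(b, pair(b, b))), b)))  →  pair(0, g(pair(pair(b, 0), pair(b, 0)), pair(pair(b, g(b, pair(b, b))), b)))   [R5 at 2.1.1.1]
2. pair(0, g(pair(pair(b, 0), pair(b, 0)), pair(pair(b, g(b, pair(b, b))), b)))  →  pair(0, g(pair(pair(b, 0), pair(b, 0)), pair(pair(b, b), b)))   [R1 at 2.2.1.2]
3. pair(0, g(pair(pair(b, 0), pair(b, 0)), pair(pair(b, b), b)))  →  pair(0, pair(pair(b, 0), pair(b, 0)))   [R8 at 2]

pair(0, pair(pair(b, 0), pair(b, 0)))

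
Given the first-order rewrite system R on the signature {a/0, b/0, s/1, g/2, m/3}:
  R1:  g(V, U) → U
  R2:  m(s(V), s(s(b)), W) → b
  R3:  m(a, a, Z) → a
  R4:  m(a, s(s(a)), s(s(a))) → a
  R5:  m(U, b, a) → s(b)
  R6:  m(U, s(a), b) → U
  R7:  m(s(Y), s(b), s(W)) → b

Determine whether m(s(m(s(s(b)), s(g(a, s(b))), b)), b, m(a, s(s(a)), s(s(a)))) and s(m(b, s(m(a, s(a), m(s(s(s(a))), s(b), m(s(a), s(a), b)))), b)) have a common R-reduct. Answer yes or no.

yes — NF(t₁) = s(b), NF(t₂) = s(b)

Reduce t₁ = m(s(m(s(s(b)), s(g(a, s(b))), b)), b, m(a, s(s(a)), s(s(a)))):
1. m(s(m(s(s(b)), s(g(a, s(b))), b)), b, m(a, s(s(a)), s(s(a))))  →  m(s(m(s(s(b)), s(s(b)), b)), b, m(a, s(s(a)), s(s(a))))   [R1 at 1.1.2.1]
2. m(s(m(s(s(b)), s(s(b)), b)), b, m(a, s(s(a)), s(s(a))))  →  m(s(b), b, m(a, s(s(a)), s(s(a))))   [R2 at 1.1]
3. m(s(b), b, m(a, s(s(a)), s(s(a))))  →  m(s(b), b, a)   [R4 at 3]
4. m(s(b), b, a)  →  s(b)   [R5 at ε]

Reduce t₂ = s(m(b, s(m(a, s(a), m(s(s(s(a))), s(b), m(s(a), s(a), b)))), b)):
1. s(m(b, s(m(a, s(a), m(s(s(s(a))), s(b), m(s(a), s(a), b)))), b))  →  s(m(b, s(m(a, s(a), m(s(s(s(a))), s(b), s(a)))), b))   [R6 at 1.2.1.3.3]
2. s(m(b, s(m(a, s(a), m(s(s(s(a))), s(b), s(a)))), b))  →  s(m(b, s(m(a, s(a), b)), b))   [R7 at 1.2.1.3]
3. s(m(b, s(m(a, s(a), b)), b))  →  s(m(b, s(a), b))   [R6 at 1.2.1]
4. s(m(b, s(a), b))  →  s(b)   [R6 at 1]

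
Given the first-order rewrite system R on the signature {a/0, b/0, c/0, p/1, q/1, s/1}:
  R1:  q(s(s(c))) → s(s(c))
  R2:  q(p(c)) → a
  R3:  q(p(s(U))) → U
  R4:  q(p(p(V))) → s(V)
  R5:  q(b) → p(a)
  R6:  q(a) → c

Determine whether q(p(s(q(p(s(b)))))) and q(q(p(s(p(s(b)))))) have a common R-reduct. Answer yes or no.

yes — NF(t₁) = b, NF(t₂) = b

Reduce t₁ = q(p(s(q(p(s(b)))))):
1. q(p(s(q(p(s(b))))))  →  q(p(s(b)))   [R3 at ε]
2. q(p(s(b)))  →  b   [R3 at ε]

Reduce t₂ = q(q(p(s(p(s(b)))))):
1. q(q(p(s(p(s(b))))))  →  q(p(s(b)))   [R3 at 1]
2. q(p(s(b)))  →  b   [R3 at ε]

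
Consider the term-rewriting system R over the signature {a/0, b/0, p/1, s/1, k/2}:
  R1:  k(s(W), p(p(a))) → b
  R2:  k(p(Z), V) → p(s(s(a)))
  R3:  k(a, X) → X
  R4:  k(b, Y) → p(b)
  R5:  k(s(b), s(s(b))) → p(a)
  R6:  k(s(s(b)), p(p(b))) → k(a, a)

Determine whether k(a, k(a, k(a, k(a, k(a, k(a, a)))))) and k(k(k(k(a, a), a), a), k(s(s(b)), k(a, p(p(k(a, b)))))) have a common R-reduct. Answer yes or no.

yes — NF(t₁) = a, NF(t₂) = a

Reduce t₁ = k(a, k(a, k(a, k(a, k(a, k(a, a)))))):
1. k(a, k(a, k(a, k(a, k(a, k(a, a))))))  →  k(a, k(a, k(a, k(a, k(a, a)))))   [R3 at ε]
2. k(a, k(a, k(a, k(a, k(a, a)))))  →  k(a, k(a, k(a, k(a, a))))   [R3 at ε]
3. k(a, k(a, k(a, k(a, a))))  →  k(a, k(a, k(a, a)))   [R3 at ε]
4. k(a, k(a, k(a, a)))  →  k(a, k(a, a))   [R3 at ε]
5. k(a, k(a, a))  →  k(a, a)   [R3 at ε]
6. k(a, a)  →  a   [R3 at ε]

Reduce t₂ = k(k(k(k(a, a), a), a), k(s(s(b)), k(a, p(p(k(a, b)))))):
1. k(k(k(k(a, a), a), a), k(s(s(b)), k(a, p(p(k(a, b))))))  →  k(k(k(a, a), a), k(s(s(b)), k(a, p(p(k(a, b))))))   [R3 at 1.1.1]
2. k(k(k(a, a), a), k(s(s(b)), k(a, p(p(k(a, b))))))  →  k(k(a, a), k(s(s(b)), k(a, p(p(k(a, b))))))   [R3 at 1.1]
3. k(k(a, a), k(s(s(b)), k(a, p(p(k(a, b))))))  →  k(a, k(s(s(b)), k(a, p(p(k(a, b))))))   [R3 at 1]
4. k(a, k(s(s(b)), k(a, p(p(k(a, b))))))  →  k(s(s(b)), k(a, p(p(k(a, b)))))   [R3 at ε]
5. k(s(s(b)), k(a, p(p(k(a, b)))))  →  k(s(s(b)), p(p(k(a, b))))   [R3 at 2]
6. k(s(s(b)), p(p(k(a, b))))  →  k(s(s(b)), p(p(b)))   [R3 at 2.1.1]
7. k(s(s(b)), p(p(b)))  →  k(a, a)   [R6 at ε]
8. k(a, a)  →  a   [R3 at ε]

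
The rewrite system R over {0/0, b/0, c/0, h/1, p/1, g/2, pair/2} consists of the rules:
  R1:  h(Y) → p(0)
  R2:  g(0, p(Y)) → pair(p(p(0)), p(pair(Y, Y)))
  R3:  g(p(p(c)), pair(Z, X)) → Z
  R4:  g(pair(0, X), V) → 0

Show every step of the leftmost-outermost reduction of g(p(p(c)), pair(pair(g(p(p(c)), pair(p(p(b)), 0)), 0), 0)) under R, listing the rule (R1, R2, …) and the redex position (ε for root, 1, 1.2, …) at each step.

pair(p(p(b)), 0)

1. g(p(p(c)), pair(pair(g(p(p(c)), pair(p(p(b)), 0)), 0), 0))  →  pair(g(p(p(c)), pair(p(p(b)), 0)), 0)   [R3 at ε]
2. pair(g(p(p(c)), pair(p(p(b)), 0)), 0)  →  pair(p(p(b)), 0)   [R3 at 1]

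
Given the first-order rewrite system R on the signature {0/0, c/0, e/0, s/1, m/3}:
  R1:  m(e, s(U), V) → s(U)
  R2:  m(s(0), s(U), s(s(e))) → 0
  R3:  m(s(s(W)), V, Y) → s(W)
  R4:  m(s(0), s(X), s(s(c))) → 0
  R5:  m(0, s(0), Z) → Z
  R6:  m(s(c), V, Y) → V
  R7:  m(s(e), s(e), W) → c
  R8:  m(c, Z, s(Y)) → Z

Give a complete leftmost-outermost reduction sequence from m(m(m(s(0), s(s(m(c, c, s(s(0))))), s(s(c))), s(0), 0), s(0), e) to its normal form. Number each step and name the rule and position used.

1. m(m(m(s(0), s(s(m(c, c, s(s(0))))), s(s(c))), s(0), 0), s(0), e)  →  m(m(0, s(0), 0), s(0), e)   [R4 at 1.1]
2. m(m(0, s(0), 0), s(0), e)  →  m(0, s(0), e)   [R5 at 1]
3. m(0, s(0), e)  →  e   [R5 at ε]

e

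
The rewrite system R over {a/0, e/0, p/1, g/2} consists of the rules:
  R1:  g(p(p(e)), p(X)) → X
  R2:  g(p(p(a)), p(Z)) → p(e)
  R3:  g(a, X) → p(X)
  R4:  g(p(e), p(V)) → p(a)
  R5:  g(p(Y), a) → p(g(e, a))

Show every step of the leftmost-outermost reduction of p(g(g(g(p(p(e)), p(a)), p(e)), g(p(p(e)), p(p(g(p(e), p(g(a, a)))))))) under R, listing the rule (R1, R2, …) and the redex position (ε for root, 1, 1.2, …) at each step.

p(p(a))

1. p(g(g(g(p(p(e)), p(a)), p(e)), g(p(p(e)), p(p(g(p(e), p(g(a, a))))))))  →  p(g(g(a, p(e)), g(p(p(e)), p(p(g(p(e), p(g(a, a))))))))   [R1 at 1.1.1]
2. p(g(g(a, p(e)), g(p(p(e)), p(p(g(p(e), p(g(a, a))))))))  →  p(g(p(p(e)), g(p(p(e)), p(p(g(p(e), p(g(a, a))))))))   [R3 at 1.1]
3. p(g(p(p(e)), g(p(p(e)), p(p(g(p(e), p(g(a, a))))))))  →  p(g(p(p(e)), p(g(p(e), p(g(a, a))))))   [R1 at 1.2]
4. p(g(p(p(e)), p(g(p(e), p(g(a, a))))))  →  p(g(p(e), p(g(a, a))))   [R1 at 1]
5. p(g(p(e), p(g(a, a))))  →  p(p(a))   [R4 at 1]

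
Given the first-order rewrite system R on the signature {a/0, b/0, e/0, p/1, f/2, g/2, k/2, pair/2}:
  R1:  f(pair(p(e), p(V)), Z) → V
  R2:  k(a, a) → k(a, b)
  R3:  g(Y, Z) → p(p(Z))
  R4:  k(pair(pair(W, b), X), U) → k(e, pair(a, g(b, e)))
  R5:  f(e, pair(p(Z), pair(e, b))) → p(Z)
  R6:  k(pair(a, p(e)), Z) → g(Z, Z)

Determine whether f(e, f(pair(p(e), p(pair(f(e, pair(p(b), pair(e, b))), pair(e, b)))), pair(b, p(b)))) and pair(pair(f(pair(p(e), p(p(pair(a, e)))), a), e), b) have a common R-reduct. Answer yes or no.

Reduce t₁ = f(e, f(pair(p(e), p(pair(f(e, pair(p(b), pair(e, b))), pair(e, b)))), pair(b, p(b)))):
1. f(e, f(pair(p(e), p(pair(f(e, pair(p(b), pair(e, b))), pair(e, b)))), pair(b, p(b))))  →  f(e, pair(f(e, pair(p(b), pair(e, b))), pair(e, b)))   [R1 at 2]
2. f(e, pair(f(e, pair(p(b), pair(e, b))), pair(e, b)))  →  f(e, pair(p(b), pair(e, b)))   [R5 at 2.1]
3. f(e, pair(p(b), pair(e, b)))  →  p(b)   [R5 at ε]

Reduce t₂ = pair(pair(f(pair(p(e), p(p(pair(a, e)))), a), e), b):
1. pair(pair(f(pair(p(e), p(p(pair(a, e)))), a), e), b)  →  pair(pair(p(pair(a, e)), e), b)   [R1 at 1.1]

no — NF(t₁) = p(b), NF(t₂) = pair(pair(p(pair(a, e)), e), b)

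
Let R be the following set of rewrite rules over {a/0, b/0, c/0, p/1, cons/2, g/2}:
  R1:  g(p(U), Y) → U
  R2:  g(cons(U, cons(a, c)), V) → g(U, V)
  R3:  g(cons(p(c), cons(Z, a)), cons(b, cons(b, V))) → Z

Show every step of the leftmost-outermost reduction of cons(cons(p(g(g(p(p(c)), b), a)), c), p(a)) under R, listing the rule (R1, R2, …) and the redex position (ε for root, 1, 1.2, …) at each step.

1. cons(cons(p(g(g(p(p(c)), b), a)), c), p(a))  →  cons(cons(p(g(p(c), a)), c), p(a))   [R1 at 1.1.1.1]
2. cons(cons(p(g(p(c), a)), c), p(a))  →  cons(cons(p(c), c), p(a))   [R1 at 1.1.1]

cons(cons(p(c), c), p(a))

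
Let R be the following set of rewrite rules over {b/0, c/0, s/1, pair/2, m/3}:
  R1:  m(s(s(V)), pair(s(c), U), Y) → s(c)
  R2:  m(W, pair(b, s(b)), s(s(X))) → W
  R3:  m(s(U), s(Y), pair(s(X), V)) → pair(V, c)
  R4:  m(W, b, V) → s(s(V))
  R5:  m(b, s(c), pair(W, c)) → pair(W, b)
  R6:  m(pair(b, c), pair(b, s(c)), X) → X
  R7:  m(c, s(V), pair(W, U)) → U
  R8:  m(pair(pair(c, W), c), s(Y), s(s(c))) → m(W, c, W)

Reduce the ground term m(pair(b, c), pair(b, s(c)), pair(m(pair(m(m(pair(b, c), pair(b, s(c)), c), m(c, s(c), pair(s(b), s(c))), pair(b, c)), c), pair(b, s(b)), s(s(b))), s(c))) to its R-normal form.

pair(pair(c, c), s(c))

1. m(pair(b, c), pair(b, s(c)), pair(m(pair(m(m(pair(b, c), pair(b, s(c)), c), m(c, s(c), pair(s(b), s(c))), pair(b, c)), c), pair(b, s(b)), s(s(b))), s(c)))  →  pair(m(pair(m(m(pair(b, c), pair(b, s(c)), c), m(c, s(c), pair(s(b), s(c))), pair(b, c)), c), pair(b, s(b)), s(s(b))), s(c))   [R6 at ε]
2. pair(m(pair(m(m(pair(b, c), pair(b, s(c)), c), m(c, s(c), pair(s(b), s(c))), pair(b, c)), c), pair(b, s(b)), s(s(b))), s(c))  →  pair(pair(m(m(pair(b, c), pair(b, s(c)), c), m(c, s(c), pair(s(b), s(c))), pair(b, c)), c), s(c))   [R2 at 1]
3. pair(pair(m(m(pair(b, c), pair(b, s(c)), c), m(c, s(c), pair(s(b), s(c))), pair(b, c)), c), s(c))  →  pair(pair(m(c, m(c, s(c), pair(s(b), s(c))), pair(b, c)), c), s(c))   [R6 at 1.1.1]
4. pair(pair(m(c, m(c, s(c), pair(s(b), s(c))), pair(b, c)), c), s(c))  →  pair(pair(m(c, s(c), pair(b, c)), c), s(c))   [R7 at 1.1.2]
5. pair(pair(m(c, s(c), pair(b, c)), c), s(c))  →  pair(pair(c, c), s(c))   [R7 at 1.1]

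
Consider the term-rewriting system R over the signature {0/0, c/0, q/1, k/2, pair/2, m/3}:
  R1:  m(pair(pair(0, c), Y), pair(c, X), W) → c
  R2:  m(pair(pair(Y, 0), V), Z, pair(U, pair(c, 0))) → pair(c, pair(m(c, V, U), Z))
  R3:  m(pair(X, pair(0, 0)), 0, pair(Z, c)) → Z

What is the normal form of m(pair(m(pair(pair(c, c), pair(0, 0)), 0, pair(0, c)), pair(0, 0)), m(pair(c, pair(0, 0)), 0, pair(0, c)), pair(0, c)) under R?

0

1. m(pair(m(pair(pair(c, c), pair(0, 0)), 0, pair(0, c)), pair(0, 0)), m(pair(c, pair(0, 0)), 0, pair(0, c)), pair(0, c))  →  m(pair(0, pair(0, 0)), m(pair(c, pair(0, 0)), 0, pair(0, c)), pair(0, c))   [R3 at 1.1]
2. m(pair(0, pair(0, 0)), m(pair(c, pair(0, 0)), 0, pair(0, c)), pair(0, c))  →  m(pair(0, pair(0, 0)), 0, pair(0, c))   [R3 at 2]
3. m(pair(0, pair(0, 0)), 0, pair(0, c))  →  0   [R3 at ε]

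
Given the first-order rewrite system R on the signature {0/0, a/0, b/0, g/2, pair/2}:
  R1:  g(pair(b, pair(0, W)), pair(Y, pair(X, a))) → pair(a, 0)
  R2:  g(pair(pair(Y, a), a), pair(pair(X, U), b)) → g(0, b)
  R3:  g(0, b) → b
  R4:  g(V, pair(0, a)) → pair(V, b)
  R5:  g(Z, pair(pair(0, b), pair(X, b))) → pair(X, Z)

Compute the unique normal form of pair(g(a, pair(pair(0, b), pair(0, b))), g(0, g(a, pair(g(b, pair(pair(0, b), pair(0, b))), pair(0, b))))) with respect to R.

pair(pair(0, a), pair(0, b))

1. pair(g(a, pair(pair(0, b), pair(0, b))), g(0, g(a, pair(g(b, pair(pair(0, b), pair(0, b))), pair(0, b)))))  →  pair(pair(0, a), g(0, g(a, pair(g(b, pair(pair(0, b), pair(0, b))), pair(0, b)))))   [R5 at 1]
2. pair(pair(0, a), g(0, g(a, pair(g(b, pair(pair(0, b), pair(0, b))), pair(0, b)))))  →  pair(pair(0, a), g(0, g(a, pair(pair(0, b), pair(0, b)))))   [R5 at 2.2.2.1]
3. pair(pair(0, a), g(0, g(a, pair(pair(0, b), pair(0, b)))))  →  pair(pair(0, a), g(0, pair(0, a)))   [R5 at 2.2]
4. pair(pair(0, a), g(0, pair(0, a)))  →  pair(pair(0, a), pair(0, b))   [R4 at 2]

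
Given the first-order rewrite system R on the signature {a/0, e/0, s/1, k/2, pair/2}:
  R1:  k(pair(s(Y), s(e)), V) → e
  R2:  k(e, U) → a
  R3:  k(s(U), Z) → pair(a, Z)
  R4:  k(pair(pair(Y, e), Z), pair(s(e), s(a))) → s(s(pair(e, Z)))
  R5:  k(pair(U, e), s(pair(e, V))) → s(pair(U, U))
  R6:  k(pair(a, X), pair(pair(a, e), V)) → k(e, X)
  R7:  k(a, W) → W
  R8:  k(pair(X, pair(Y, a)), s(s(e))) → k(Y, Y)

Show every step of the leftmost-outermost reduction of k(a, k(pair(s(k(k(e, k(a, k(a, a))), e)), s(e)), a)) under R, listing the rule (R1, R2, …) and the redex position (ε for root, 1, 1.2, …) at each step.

e

1. k(a, k(pair(s(k(k(e, k(a, k(a, a))), e)), s(e)), a))  →  k(pair(s(k(k(e, k(a, k(a, a))), e)), s(e)), a)   [R7 at ε]
2. k(pair(s(k(k(e, k(a, k(a, a))), e)), s(e)), a)  →  e   [R1 at ε]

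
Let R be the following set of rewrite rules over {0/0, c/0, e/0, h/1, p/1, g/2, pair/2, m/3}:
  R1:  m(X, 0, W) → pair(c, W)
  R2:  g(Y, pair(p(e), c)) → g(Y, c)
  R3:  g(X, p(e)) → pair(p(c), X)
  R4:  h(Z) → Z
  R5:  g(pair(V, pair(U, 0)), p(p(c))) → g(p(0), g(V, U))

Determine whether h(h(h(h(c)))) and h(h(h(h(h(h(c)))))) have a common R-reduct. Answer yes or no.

Reduce t₁ = h(h(h(h(c)))):
1. h(h(h(h(c))))  →  h(h(h(c)))   [R4 at ε]
2. h(h(h(c)))  →  h(h(c))   [R4 at ε]
3. h(h(c))  →  h(c)   [R4 at ε]
4. h(c)  →  c   [R4 at ε]

Reduce t₂ = h(h(h(h(h(h(c)))))):
1. h(h(h(h(h(h(c))))))  →  h(h(h(h(h(c)))))   [R4 at ε]
2. h(h(h(h(h(c)))))  →  h(h(h(h(c))))   [R4 at ε]
3. h(h(h(h(c))))  →  h(h(h(c)))   [R4 at ε]
4. h(h(h(c)))  →  h(h(c))   [R4 at ε]
5. h(h(c))  →  h(c)   [R4 at ε]
6. h(c)  →  c   [R4 at ε]

yes — NF(t₁) = c, NF(t₂) = c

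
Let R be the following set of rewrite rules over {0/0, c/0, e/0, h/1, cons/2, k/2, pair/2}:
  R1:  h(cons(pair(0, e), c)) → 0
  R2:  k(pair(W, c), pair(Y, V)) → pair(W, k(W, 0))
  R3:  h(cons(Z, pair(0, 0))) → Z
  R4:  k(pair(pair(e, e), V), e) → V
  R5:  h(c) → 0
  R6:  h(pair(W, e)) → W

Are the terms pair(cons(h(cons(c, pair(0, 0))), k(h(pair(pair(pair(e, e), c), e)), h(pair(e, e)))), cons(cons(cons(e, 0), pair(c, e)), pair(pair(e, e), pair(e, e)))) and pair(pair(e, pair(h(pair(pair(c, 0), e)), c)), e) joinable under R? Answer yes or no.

Reduce t₁ = pair(cons(h(cons(c, pair(0, 0))), k(h(pair(pair(pair(e, e), c), e)), h(pair(e, e)))), cons(cons(cons(e, 0), pair(c, e)), pair(pair(e, e), pair(e, e)))):
1. pair(cons(h(cons(c, pair(0, 0))), k(h(pair(pair(pair(e, e), c), e)), h(pair(e, e)))), cons(cons(cons(e, 0), pair(c, e)), pair(pair(e, e), pair(e, e))))  →  pair(cons(c, k(h(pair(pair(pair(e, e), c), e)), h(pair(e, e)))), cons(cons(cons(e, 0), pair(c, e)), pair(pair(e, e), pair(e, e))))   [R3 at 1.1]
2. pair(cons(c, k(h(pair(pair(pair(e, e), c), e)), h(pair(e, e)))), cons(cons(cons(e, 0), pair(c, e)), pair(pair(e, e), pair(e, e))))  →  pair(cons(c, k(pair(pair(e, e), c), h(pair(e, e)))), cons(cons(cons(e, 0), pair(c, e)), pair(pair(e, e), pair(e, e))))   [R6 at 1.2.1]
3. pair(cons(c, k(pair(pair(e, e), c), h(pair(e, e)))), cons(cons(cons(e, 0), pair(c, e)), pair(pair(e, e), pair(e, e))))  →  pair(cons(c, k(pair(pair(e, e), c), e)), cons(cons(cons(e, 0), pair(c, e)), pair(pair(e, e), pair(e, e))))   [R6 at 1.2.2]
4. pair(cons(c, k(pair(pair(e, e), c), e)), cons(cons(cons(e, 0), pair(c, e)), pair(pair(e, e), pair(e, e))))  →  pair(cons(c, c), cons(cons(cons(e, 0), pair(c, e)), pair(pair(e, e), pair(e, e))))   [R4 at 1.2]

Reduce t₂ = pair(pair(e, pair(h(pair(pair(c, 0), e)), c)), e):
1. pair(pair(e, pair(h(pair(pair(c, 0), e)), c)), e)  →  pair(pair(e, pair(pair(c, 0), c)), e)   [R6 at 1.2.1]

no — NF(t₁) = pair(cons(c, c), cons(cons(cons(e, 0), pair(c, e)), pair(pair(e, e), pair(e, e)))), NF(t₂) = pair(pair(e, pair(pair(c, 0), c)), e)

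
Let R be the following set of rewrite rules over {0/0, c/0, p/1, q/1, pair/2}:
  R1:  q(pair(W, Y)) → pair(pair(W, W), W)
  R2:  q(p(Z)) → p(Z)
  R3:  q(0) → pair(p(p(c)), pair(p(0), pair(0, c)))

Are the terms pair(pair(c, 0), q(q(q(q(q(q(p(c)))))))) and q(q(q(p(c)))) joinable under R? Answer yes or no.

no — NF(t₁) = pair(pair(c, 0), p(c)), NF(t₂) = p(c)

Reduce t₁ = pair(pair(c, 0), q(q(q(q(q(q(p(c)))))))):
1. pair(pair(c, 0), q(q(q(q(q(q(p(c))))))))  →  pair(pair(c, 0), q(q(q(q(q(p(c)))))))   [R2 at 2.1.1.1.1.1]
2. pair(pair(c, 0), q(q(q(q(q(p(c)))))))  →  pair(pair(c, 0), q(q(q(q(p(c))))))   [R2 at 2.1.1.1.1]
3. pair(pair(c, 0), q(q(q(q(p(c))))))  →  pair(pair(c, 0), q(q(q(p(c)))))   [R2 at 2.1.1.1]
4. pair(pair(c, 0), q(q(q(p(c)))))  →  pair(pair(c, 0), q(q(p(c))))   [R2 at 2.1.1]
5. pair(pair(c, 0), q(q(p(c))))  →  pair(pair(c, 0), q(p(c)))   [R2 at 2.1]
6. pair(pair(c, 0), q(p(c)))  →  pair(pair(c, 0), p(c))   [R2 at 2]

Reduce t₂ = q(q(q(p(c)))):
1. q(q(q(p(c))))  →  q(q(p(c)))   [R2 at 1.1]
2. q(q(p(c)))  →  q(p(c))   [R2 at 1]
3. q(p(c))  →  p(c)   [R2 at ε]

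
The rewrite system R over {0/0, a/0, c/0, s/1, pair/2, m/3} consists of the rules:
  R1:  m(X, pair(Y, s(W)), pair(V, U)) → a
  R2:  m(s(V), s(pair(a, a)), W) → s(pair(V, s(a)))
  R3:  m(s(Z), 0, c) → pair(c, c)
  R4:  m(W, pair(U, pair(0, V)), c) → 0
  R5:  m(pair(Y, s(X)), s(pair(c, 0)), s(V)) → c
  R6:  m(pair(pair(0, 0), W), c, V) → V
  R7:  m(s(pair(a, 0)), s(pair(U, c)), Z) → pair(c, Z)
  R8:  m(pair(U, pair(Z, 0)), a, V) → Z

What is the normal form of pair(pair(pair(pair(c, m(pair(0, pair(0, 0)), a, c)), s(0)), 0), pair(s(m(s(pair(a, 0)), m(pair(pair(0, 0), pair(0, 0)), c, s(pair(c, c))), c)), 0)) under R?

1. pair(pair(pair(pair(c, m(pair(0, pair(0, 0)), a, c)), s(0)), 0), pair(s(m(s(pair(a, 0)), m(pair(pair(0, 0), pair(0, 0)), c, s(pair(c, c))), c)), 0))  →  pair(pair(pair(pair(c, 0), s(0)), 0), pair(s(m(s(pair(a, 0)), m(pair(pair(0, 0), pair(0, 0)), c, s(pair(c, c))), c)), 0))   [R8 at 1.1.1.2]
2. pair(pair(pair(pair(c, 0), s(0)), 0), pair(s(m(s(pair(a, 0)), m(pair(pair(0, 0), pair(0, 0)), c, s(pair(c, c))), c)), 0))  →  pair(pair(pair(pair(c, 0), s(0)), 0), pair(s(m(s(pair(a, 0)), s(pair(c, c)), c)), 0))   [R6 at 2.1.1.2]
3. pair(pair(pair(pair(c, 0), s(0)), 0), pair(s(m(s(pair(a, 0)), s(pair(c, c)), c)), 0))  →  pair(pair(pair(pair(c, 0), s(0)), 0), pair(s(pair(c, c)), 0))   [R7 at 2.1.1]

pair(pair(pair(pair(c, 0), s(0)), 0), pair(s(pair(c, c)), 0))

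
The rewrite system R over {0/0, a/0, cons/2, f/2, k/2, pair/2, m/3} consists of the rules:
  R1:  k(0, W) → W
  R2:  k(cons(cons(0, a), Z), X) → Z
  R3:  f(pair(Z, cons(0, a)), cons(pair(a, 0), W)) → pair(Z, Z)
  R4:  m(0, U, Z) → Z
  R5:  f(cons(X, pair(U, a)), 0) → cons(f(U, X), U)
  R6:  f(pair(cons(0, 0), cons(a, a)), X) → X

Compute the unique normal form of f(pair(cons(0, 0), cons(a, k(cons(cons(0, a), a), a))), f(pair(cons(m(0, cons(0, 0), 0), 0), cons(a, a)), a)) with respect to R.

1. f(pair(cons(0, 0), cons(a, k(cons(cons(0, a), a), a))), f(pair(cons(m(0, cons(0, 0), 0), 0), cons(a, a)), a))  →  f(pair(cons(0, 0), cons(a, a)), f(pair(cons(m(0, cons(0, 0), 0), 0), cons(a, a)), a))   [R2 at 1.2.2]
2. f(pair(cons(0, 0), cons(a, a)), f(pair(cons(m(0, cons(0, 0), 0), 0), cons(a, a)), a))  →  f(pair(cons(m(0, cons(0, 0), 0), 0), cons(a, a)), a)   [R6 at ε]
3. f(pair(cons(m(0, cons(0, 0), 0), 0), cons(a, a)), a)  →  f(pair(cons(0, 0), cons(a, a)), a)   [R4 at 1.1.1]
4. f(pair(cons(0, 0), cons(a, a)), a)  →  a   [R6 at ε]

a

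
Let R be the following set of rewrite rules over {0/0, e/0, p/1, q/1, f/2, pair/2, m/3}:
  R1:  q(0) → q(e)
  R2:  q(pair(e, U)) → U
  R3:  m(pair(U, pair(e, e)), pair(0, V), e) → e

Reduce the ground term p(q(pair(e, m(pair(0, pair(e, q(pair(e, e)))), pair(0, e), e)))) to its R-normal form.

p(e)

1. p(q(pair(e, m(pair(0, pair(e, q(pair(e, e)))), pair(0, e), e))))  →  p(m(pair(0, pair(e, q(pair(e, e)))), pair(0, e), e))   [R2 at 1]
2. p(m(pair(0, pair(e, q(pair(e, e)))), pair(0, e), e))  →  p(m(pair(0, pair(e, e)), pair(0, e), e))   [R2 at 1.1.2.2]
3. p(m(pair(0, pair(e, e)), pair(0, e), e))  →  p(e)   [R3 at 1]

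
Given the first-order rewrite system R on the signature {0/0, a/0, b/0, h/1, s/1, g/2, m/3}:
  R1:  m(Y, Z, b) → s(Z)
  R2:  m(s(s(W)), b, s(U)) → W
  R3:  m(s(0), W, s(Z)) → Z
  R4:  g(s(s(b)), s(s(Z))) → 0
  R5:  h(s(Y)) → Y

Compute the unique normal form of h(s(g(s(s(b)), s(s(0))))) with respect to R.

1. h(s(g(s(s(b)), s(s(0)))))  →  g(s(s(b)), s(s(0)))   [R5 at ε]
2. g(s(s(b)), s(s(0)))  →  0   [R4 at ε]

0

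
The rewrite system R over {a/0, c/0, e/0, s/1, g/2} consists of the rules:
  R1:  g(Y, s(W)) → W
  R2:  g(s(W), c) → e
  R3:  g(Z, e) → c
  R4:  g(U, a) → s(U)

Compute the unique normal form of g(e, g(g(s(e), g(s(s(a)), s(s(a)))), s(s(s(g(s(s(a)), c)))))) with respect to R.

1. g(e, g(g(s(e), g(s(s(a)), s(s(a)))), s(s(s(g(s(s(a)), c))))))  →  g(e, s(s(g(s(s(a)), c))))   [R1 at 2]
2. g(e, s(s(g(s(s(a)), c))))  →  s(g(s(s(a)), c))   [R1 at ε]
3. s(g(s(s(a)), c))  →  s(e)   [R2 at 1]

s(e)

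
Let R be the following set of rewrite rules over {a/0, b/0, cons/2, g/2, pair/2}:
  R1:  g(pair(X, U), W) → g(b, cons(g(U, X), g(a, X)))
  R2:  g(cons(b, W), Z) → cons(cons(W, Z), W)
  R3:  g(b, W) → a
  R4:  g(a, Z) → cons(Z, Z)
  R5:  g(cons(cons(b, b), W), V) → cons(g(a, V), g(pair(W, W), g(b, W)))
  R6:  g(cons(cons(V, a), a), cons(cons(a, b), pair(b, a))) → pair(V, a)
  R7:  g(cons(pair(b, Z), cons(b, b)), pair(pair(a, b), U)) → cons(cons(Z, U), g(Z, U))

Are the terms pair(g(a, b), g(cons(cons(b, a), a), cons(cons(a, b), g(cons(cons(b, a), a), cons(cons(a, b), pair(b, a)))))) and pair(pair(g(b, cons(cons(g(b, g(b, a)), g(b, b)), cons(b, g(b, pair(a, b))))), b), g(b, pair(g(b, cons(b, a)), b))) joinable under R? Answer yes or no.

no — NF(t₁) = pair(cons(b, b), pair(b, a)), NF(t₂) = pair(pair(a, b), a)

Reduce t₁ = pair(g(a, b), g(cons(cons(b, a), a), cons(cons(a, b), g(cons(cons(b, a), a), cons(cons(a, b), pair(b, a)))))):
1. pair(g(a, b), g(cons(cons(b, a), a), cons(cons(a, b), g(cons(cons(b, a), a), cons(cons(a, b), pair(b, a))))))  →  pair(cons(b, b), g(cons(cons(b, a), a), cons(cons(a, b), g(cons(cons(b, a), a), cons(cons(a, b), pair(b, a))))))   [R4 at 1]
2. pair(cons(b, b), g(cons(cons(b, a), a), cons(cons(a, b), g(cons(cons(b, a), a), cons(cons(a, b), pair(b, a))))))  →  pair(cons(b, b), g(cons(cons(b, a), a), cons(cons(a, b), pair(b, a))))   [R6 at 2.2.2]
3. pair(cons(b, b), g(cons(cons(b, a), a), cons(cons(a, b), pair(b, a))))  →  pair(cons(b, b), pair(b, a))   [R6 at 2]

Reduce t₂ = pair(pair(g(b, cons(cons(g(b, g(b, a)), g(b, b)), cons(b, g(b, pair(a, b))))), b), g(b, pair(g(b, cons(b, a)), b))):
1. pair(pair(g(b, cons(cons(g(b, g(b, a)), g(b, b)), cons(b, g(b, pair(a, b))))), b), g(b, pair(g(b, cons(b, a)), b)))  →  pair(pair(a, b), g(b, pair(g(b, cons(b, a)), b)))   [R3 at 1.1]
2. pair(pair(a, b), g(b, pair(g(b, cons(b, a)), b)))  →  pair(pair(a, b), a)   [R3 at 2]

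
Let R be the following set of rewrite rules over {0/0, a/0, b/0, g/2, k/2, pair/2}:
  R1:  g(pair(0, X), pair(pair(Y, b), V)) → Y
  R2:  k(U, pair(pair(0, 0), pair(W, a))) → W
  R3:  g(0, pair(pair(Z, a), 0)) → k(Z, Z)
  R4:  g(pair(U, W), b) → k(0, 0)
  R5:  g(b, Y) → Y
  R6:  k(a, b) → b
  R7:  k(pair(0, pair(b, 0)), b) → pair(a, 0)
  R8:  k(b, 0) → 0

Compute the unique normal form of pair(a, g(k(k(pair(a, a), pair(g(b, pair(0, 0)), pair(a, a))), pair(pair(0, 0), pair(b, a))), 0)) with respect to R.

1. pair(a, g(k(k(pair(a, a), pair(g(b, pair(0, 0)), pair(a, a))), pair(pair(0, 0), pair(b, a))), 0))  →  pair(a, g(b, 0))   [R2 at 2.1]
2. pair(a, g(b, 0))  →  pair(a, 0)   [R5 at 2]

pair(a, 0)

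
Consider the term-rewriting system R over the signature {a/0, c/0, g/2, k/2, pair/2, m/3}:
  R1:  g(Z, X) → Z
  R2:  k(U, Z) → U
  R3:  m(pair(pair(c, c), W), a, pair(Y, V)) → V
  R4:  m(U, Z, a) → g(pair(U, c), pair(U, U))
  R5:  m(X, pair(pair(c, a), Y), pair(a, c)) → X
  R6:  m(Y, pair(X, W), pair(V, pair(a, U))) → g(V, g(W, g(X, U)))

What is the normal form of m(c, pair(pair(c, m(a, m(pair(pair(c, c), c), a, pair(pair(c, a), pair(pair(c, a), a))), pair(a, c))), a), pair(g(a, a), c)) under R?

1. m(c, pair(pair(c, m(a, m(pair(pair(c, c), c), a, pair(pair(c, a), pair(pair(c, a), a))), pair(a, c))), a), pair(g(a, a), c))  →  m(c, pair(pair(c, m(a, pair(pair(c, a), a), pair(a, c))), a), pair(g(a, a), c))   [R3 at 2.1.2.2]
2. m(c, pair(pair(c, m(a, pair(pair(c, a), a), pair(a, c))), a), pair(g(a, a), c))  →  m(c, pair(pair(c, a), a), pair(g(a, a), c))   [R5 at 2.1.2]
3. m(c, pair(pair(c, a), a), pair(g(a, a), c))  →  m(c, pair(pair(c, a), a), pair(a, c))   [R1 at 3.1]
4. m(c, pair(pair(c, a), a), pair(a, c))  →  c   [R5 at ε]

c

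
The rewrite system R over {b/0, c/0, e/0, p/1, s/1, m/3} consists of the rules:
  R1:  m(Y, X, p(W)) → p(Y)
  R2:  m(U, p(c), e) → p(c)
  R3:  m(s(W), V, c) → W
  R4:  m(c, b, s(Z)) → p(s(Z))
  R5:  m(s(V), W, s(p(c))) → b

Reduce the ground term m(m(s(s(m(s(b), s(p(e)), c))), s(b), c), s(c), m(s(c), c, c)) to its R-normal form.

1. m(m(s(s(m(s(b), s(p(e)), c))), s(b), c), s(c), m(s(c), c, c))  →  m(s(m(s(b), s(p(e)), c)), s(c), m(s(c), c, c))   [R3 at 1]
2. m(s(m(s(b), s(p(e)), c)), s(c), m(s(c), c, c))  →  m(s(b), s(c), m(s(c), c, c))   [R3 at 1.1]
3. m(s(b), s(c), m(s(c), c, c))  →  m(s(b), s(c), c)   [R3 at 3]
4. m(s(b), s(c), c)  →  b   [R3 at ε]

b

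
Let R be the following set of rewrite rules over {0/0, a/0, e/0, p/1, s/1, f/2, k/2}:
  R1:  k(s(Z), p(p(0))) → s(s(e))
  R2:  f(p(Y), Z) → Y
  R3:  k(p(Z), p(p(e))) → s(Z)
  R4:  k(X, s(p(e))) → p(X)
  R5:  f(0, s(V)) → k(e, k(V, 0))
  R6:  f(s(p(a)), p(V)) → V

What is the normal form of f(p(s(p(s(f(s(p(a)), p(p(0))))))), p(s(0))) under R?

s(p(s(p(0))))

1. f(p(s(p(s(f(s(p(a)), p(p(0))))))), p(s(0)))  →  s(p(s(f(s(p(a)), p(p(0))))))   [R2 at ε]
2. s(p(s(f(s(p(a)), p(p(0))))))  →  s(p(s(p(0))))   [R6 at 1.1.1]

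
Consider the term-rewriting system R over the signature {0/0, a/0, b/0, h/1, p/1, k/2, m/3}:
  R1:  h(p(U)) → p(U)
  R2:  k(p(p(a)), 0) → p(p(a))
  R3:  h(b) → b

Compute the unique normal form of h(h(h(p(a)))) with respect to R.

p(a)

1. h(h(h(p(a))))  →  h(h(p(a)))   [R1 at 1.1]
2. h(h(p(a)))  →  h(p(a))   [R1 at 1]
3. h(p(a))  →  p(a)   [R1 at ε]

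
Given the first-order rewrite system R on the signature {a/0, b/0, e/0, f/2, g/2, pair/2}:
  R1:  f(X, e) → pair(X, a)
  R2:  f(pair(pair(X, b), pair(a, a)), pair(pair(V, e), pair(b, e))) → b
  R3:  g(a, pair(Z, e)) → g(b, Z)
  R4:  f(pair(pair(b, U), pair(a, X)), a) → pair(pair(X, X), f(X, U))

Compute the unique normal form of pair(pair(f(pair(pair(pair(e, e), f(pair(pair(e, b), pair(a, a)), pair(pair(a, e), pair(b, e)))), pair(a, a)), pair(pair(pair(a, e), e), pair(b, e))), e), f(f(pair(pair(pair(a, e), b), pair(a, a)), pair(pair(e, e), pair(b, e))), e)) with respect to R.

pair(pair(b, e), pair(b, a))

1. pair(pair(f(pair(pair(pair(e, e), f(pair(pair(e, b), pair(a, a)), pair(pair(a, e), pair(b, e)))), pair(a, a)), pair(pair(pair(a, e), e), pair(b, e))), e), f(f(pair(pair(pair(a, e), b), pair(a, a)), pair(pair(e, e), pair(b, e))), e))  →  pair(pair(f(pair(pair(pair(e, e), b), pair(a, a)), pair(pair(pair(a, e), e), pair(b, e))), e), f(f(pair(pair(pair(a, e), b), pair(a, a)), pair(pair(e, e), pair(b, e))), e))   [R2 at 1.1.1.1.2]
2. pair(pair(f(pair(pair(pair(e, e), b), pair(a, a)), pair(pair(pair(a, e), e), pair(b, e))), e), f(f(pair(pair(pair(a, e), b), pair(a, a)), pair(pair(e, e), pair(b, e))), e))  →  pair(pair(b, e), f(f(pair(pair(pair(a, e), b), pair(a, a)), pair(pair(e, e), pair(b, e))), e))   [R2 at 1.1]
3. pair(pair(b, e), f(f(pair(pair(pair(a, e), b), pair(a, a)), pair(pair(e, e), pair(b, e))), e))  →  pair(pair(b, e), pair(f(pair(pair(pair(a, e), b), pair(a, a)), pair(pair(e, e), pair(b, e))), a))   [R1 at 2]
4. pair(pair(b, e), pair(f(pair(pair(pair(a, e), b), pair(a, a)), pair(pair(e, e), pair(b, e))), a))  →  pair(pair(b, e), pair(b, a))   [R2 at 2.1]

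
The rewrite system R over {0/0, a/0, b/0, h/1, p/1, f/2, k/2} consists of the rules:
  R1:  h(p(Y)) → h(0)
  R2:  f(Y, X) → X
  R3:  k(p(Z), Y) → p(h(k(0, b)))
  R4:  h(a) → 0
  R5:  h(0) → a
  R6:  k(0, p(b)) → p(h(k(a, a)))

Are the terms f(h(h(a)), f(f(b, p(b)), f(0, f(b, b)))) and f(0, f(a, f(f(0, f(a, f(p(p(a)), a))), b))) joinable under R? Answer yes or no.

yes — NF(t₁) = b, NF(t₂) = b

Reduce t₁ = f(h(h(a)), f(f(b, p(b)), f(0, f(b, b)))):
1. f(h(h(a)), f(f(b, p(b)), f(0, f(b, b))))  →  f(f(b, p(b)), f(0, f(b, b)))   [R2 at ε]
2. f(f(b, p(b)), f(0, f(b, b)))  →  f(0, f(b, b))   [R2 at ε]
3. f(0, f(b, b))  →  f(b, b)   [R2 at ε]
4. f(b, b)  →  b   [R2 at ε]

Reduce t₂ = f(0, f(a, f(f(0, f(a, f(p(p(a)), a))), b))):
1. f(0, f(a, f(f(0, f(a, f(p(p(a)), a))), b)))  →  f(a, f(f(0, f(a, f(p(p(a)), a))), b))   [R2 at ε]
2. f(a, f(f(0, f(a, f(p(p(a)), a))), b))  →  f(f(0, f(a, f(p(p(a)), a))), b)   [R2 at ε]
3. f(f(0, f(a, f(p(p(a)), a))), b)  →  b   [R2 at ε]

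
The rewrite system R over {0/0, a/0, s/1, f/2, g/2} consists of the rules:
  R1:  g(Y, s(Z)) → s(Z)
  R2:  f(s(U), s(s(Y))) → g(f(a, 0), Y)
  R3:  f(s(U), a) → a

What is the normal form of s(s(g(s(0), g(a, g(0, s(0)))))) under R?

1. s(s(g(s(0), g(a, g(0, s(0))))))  →  s(s(g(s(0), g(a, s(0)))))   [R1 at 1.1.2.2]
2. s(s(g(s(0), g(a, s(0)))))  →  s(s(g(s(0), s(0))))   [R1 at 1.1.2]
3. s(s(g(s(0), s(0))))  →  s(s(s(0)))   [R1 at 1.1]

s(s(s(0)))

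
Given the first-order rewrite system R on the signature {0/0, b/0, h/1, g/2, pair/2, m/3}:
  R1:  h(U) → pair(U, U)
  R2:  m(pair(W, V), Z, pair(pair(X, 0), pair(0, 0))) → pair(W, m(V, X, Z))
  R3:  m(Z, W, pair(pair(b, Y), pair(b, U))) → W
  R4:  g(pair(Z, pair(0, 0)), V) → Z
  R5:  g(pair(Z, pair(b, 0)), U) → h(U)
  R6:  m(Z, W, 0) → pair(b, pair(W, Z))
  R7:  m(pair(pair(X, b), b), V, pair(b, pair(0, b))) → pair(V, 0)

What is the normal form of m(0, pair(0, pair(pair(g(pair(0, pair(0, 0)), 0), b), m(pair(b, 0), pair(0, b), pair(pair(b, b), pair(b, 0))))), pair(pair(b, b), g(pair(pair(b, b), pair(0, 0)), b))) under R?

pair(0, pair(pair(0, b), pair(0, b)))

1. m(0, pair(0, pair(pair(g(pair(0, pair(0, 0)), 0), b), m(pair(b, 0), pair(0, b), pair(pair(b, b), pair(b, 0))))), pair(pair(b, b), g(pair(pair(b, b), pair(0, 0)), b)))  →  m(0, pair(0, pair(pair(0, b), m(pair(b, 0), pair(0, b), pair(pair(b, b), pair(b, 0))))), pair(pair(b, b), g(pair(pair(b, b), pair(0, 0)), b)))   [R4 at 2.2.1.1]
2. m(0, pair(0, pair(pair(0, b), m(pair(b, 0), pair(0, b), pair(pair(b, b), pair(b, 0))))), pair(pair(b, b), g(pair(pair(b, b), pair(0, 0)), b)))  →  m(0, pair(0, pair(pair(0, b), pair(0, b))), pair(pair(b, b), g(pair(pair(b, b), pair(0, 0)), b)))   [R3 at 2.2.2]
3. m(0, pair(0, pair(pair(0, b), pair(0, b))), pair(pair(b, b), g(pair(pair(b, b), pair(0, 0)), b)))  →  m(0, pair(0, pair(pair(0, b), pair(0, b))), pair(pair(b, b), pair(b, b)))   [R4 at 3.2]
4. m(0, pair(0, pair(pair(0, b), pair(0, b))), pair(pair(b, b), pair(b, b)))  →  pair(0, pair(pair(0, b), pair(0, b)))   [R3 at ε]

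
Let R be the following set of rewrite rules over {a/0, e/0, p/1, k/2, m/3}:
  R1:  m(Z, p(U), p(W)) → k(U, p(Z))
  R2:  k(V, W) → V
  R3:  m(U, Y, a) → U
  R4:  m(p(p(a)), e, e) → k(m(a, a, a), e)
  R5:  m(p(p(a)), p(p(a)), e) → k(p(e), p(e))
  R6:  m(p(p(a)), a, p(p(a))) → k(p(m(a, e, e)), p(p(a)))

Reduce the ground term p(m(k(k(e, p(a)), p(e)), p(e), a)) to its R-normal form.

p(e)

1. p(m(k(k(e, p(a)), p(e)), p(e), a))  →  p(k(k(e, p(a)), p(e)))   [R3 at 1]
2. p(k(k(e, p(a)), p(e)))  →  p(k(e, p(a)))   [R2 at 1]
3. p(k(e, p(a)))  →  p(e)   [R2 at 1]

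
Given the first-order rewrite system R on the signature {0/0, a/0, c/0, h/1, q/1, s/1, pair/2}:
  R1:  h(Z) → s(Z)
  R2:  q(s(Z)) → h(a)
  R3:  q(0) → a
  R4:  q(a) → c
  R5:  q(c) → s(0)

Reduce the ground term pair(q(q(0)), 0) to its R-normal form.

pair(c, 0)

1. pair(q(q(0)), 0)  →  pair(q(a), 0)   [R3 at 1.1]
2. pair(q(a), 0)  →  pair(c, 0)   [R4 at 1]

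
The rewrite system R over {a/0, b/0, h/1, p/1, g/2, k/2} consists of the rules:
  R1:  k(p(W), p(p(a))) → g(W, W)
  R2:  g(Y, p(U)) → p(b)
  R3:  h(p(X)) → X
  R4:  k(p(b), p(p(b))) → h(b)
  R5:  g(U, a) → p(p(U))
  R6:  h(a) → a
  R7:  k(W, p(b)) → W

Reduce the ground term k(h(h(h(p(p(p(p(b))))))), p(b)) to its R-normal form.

1. k(h(h(h(p(p(p(p(b))))))), p(b))  →  h(h(h(p(p(p(p(b)))))))   [R7 at ε]
2. h(h(h(p(p(p(p(b)))))))  →  h(h(p(p(p(b)))))   [R3 at 1.1]
3. h(h(p(p(p(b)))))  →  h(p(p(b)))   [R3 at 1]
4. h(p(p(b)))  →  p(b)   [R3 at ε]

p(b)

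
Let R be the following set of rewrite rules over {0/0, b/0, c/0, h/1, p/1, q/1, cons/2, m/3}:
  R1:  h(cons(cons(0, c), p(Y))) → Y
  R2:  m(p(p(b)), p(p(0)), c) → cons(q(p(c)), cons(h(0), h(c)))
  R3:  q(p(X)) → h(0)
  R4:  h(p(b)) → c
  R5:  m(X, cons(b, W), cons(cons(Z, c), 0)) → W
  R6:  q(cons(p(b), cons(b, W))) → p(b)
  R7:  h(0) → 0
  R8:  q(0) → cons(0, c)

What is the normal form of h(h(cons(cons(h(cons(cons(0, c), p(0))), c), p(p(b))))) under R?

1. h(h(cons(cons(h(cons(cons(0, c), p(0))), c), p(p(b)))))  →  h(h(cons(cons(0, c), p(p(b)))))   [R1 at 1.1.1.1]
2. h(h(cons(cons(0, c), p(p(b)))))  →  h(p(b))   [R1 at 1]
3. h(p(b))  →  c   [R4 at ε]

c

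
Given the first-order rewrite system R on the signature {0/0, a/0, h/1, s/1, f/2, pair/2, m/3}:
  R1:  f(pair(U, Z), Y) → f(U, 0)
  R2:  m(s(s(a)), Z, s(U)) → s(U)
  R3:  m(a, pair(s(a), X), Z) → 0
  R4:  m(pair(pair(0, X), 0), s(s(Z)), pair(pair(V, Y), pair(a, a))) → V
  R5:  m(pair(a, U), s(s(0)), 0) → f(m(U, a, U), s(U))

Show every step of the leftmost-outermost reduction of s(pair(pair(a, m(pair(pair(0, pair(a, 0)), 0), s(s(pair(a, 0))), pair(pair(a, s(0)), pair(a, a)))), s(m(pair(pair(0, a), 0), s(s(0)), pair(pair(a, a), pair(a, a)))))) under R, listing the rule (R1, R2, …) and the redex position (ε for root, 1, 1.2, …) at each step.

s(pair(pair(a, a), s(a)))

1. s(pair(pair(a, m(pair(pair(0, pair(a, 0)), 0), s(s(pair(a, 0))), pair(pair(a, s(0)), pair(a, a)))), s(m(pair(pair(0, a), 0), s(s(0)), pair(pair(a, a), pair(a, a))))))  →  s(pair(pair(a, a), s(m(pair(pair(0, a), 0), s(s(0)), pair(pair(a, a), pair(a, a))))))   [R4 at 1.1.2]
2. s(pair(pair(a, a), s(m(pair(pair(0, a), 0), s(s(0)), pair(pair(a, a), pair(a, a))))))  →  s(pair(pair(a, a), s(a)))   [R4 at 1.2.1]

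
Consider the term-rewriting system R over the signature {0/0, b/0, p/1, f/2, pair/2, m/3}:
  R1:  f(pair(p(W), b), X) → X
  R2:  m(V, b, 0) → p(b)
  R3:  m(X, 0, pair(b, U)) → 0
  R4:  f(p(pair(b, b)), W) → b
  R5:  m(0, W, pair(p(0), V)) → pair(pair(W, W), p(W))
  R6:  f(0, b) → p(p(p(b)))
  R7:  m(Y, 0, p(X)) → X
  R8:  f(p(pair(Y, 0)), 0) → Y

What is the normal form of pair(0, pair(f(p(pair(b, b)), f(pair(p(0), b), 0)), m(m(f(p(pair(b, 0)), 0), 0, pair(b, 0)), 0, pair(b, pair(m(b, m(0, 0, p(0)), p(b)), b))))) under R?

pair(0, pair(b, 0))

1. pair(0, pair(f(p(pair(b, b)), f(pair(p(0), b), 0)), m(m(f(p(pair(b, 0)), 0), 0, pair(b, 0)), 0, pair(b, pair(m(b, m(0, 0, p(0)), p(b)), b)))))  →  pair(0, pair(b, m(m(f(p(pair(b, 0)), 0), 0, pair(b, 0)), 0, pair(b, pair(m(b, m(0, 0, p(0)), p(b)), b)))))   [R4 at 2.1]
2. pair(0, pair(b, m(m(f(p(pair(b, 0)), 0), 0, pair(b, 0)), 0, pair(b, pair(m(b, m(0, 0, p(0)), p(b)), b)))))  →  pair(0, pair(b, 0))   [R3 at 2.2]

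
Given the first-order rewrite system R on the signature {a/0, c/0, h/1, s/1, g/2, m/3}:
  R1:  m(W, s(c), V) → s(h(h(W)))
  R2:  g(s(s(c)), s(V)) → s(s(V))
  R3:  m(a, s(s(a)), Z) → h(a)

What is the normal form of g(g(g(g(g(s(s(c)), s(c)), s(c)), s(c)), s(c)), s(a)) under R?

s(s(a))

1. g(g(g(g(g(s(s(c)), s(c)), s(c)), s(c)), s(c)), s(a))  →  g(g(g(g(s(s(c)), s(c)), s(c)), s(c)), s(a))   [R2 at 1.1.1.1]
2. g(g(g(g(s(s(c)), s(c)), s(c)), s(c)), s(a))  →  g(g(g(s(s(c)), s(c)), s(c)), s(a))   [R2 at 1.1.1]
3. g(g(g(s(s(c)), s(c)), s(c)), s(a))  →  g(g(s(s(c)), s(c)), s(a))   [R2 at 1.1]
4. g(g(s(s(c)), s(c)), s(a))  →  g(s(s(c)), s(a))   [R2 at 1]
5. g(s(s(c)), s(a))  →  s(s(a))   [R2 at ε]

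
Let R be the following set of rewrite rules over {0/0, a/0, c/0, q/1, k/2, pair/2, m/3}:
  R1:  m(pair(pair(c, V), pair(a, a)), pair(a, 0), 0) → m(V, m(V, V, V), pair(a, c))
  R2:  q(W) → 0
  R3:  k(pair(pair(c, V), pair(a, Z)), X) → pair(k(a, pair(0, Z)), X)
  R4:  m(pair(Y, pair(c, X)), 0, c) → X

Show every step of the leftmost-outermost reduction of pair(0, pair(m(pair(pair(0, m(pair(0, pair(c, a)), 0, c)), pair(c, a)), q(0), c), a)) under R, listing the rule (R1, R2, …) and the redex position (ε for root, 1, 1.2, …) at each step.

1. pair(0, pair(m(pair(pair(0, m(pair(0, pair(c, a)), 0, c)), pair(c, a)), q(0), c), a))  →  pair(0, pair(m(pair(pair(0, a), pair(c, a)), q(0), c), a))   [R4 at 2.1.1.1.2]
2. pair(0, pair(m(pair(pair(0, a), pair(c, a)), q(0), c), a))  →  pair(0, pair(m(pair(pair(0, a), pair(c, a)), 0, c), a))   [R2 at 2.1.2]
3. pair(0, pair(m(pair(pair(0, a), pair(c, a)), 0, c), a))  →  pair(0, pair(a, a))   [R4 at 2.1]

pair(0, pair(a, a))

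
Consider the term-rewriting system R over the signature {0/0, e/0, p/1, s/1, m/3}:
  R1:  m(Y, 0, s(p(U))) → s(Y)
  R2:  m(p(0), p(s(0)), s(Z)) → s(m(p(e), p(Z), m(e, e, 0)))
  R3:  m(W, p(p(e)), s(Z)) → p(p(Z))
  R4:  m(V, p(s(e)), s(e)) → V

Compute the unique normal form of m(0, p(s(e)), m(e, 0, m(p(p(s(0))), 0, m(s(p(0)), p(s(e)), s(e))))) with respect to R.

1. m(0, p(s(e)), m(e, 0, m(p(p(s(0))), 0, m(s(p(0)), p(s(e)), s(e)))))  →  m(0, p(s(e)), m(e, 0, m(p(p(s(0))), 0, s(p(0)))))   [R4 at 3.3.3]
2. m(0, p(s(e)), m(e, 0, m(p(p(s(0))), 0, s(p(0)))))  →  m(0, p(s(e)), m(e, 0, s(p(p(s(0))))))   [R1 at 3.3]
3. m(0, p(s(e)), m(e, 0, s(p(p(s(0))))))  →  m(0, p(s(e)), s(e))   [R1 at 3]
4. m(0, p(s(e)), s(e))  →  0   [R4 at ε]

0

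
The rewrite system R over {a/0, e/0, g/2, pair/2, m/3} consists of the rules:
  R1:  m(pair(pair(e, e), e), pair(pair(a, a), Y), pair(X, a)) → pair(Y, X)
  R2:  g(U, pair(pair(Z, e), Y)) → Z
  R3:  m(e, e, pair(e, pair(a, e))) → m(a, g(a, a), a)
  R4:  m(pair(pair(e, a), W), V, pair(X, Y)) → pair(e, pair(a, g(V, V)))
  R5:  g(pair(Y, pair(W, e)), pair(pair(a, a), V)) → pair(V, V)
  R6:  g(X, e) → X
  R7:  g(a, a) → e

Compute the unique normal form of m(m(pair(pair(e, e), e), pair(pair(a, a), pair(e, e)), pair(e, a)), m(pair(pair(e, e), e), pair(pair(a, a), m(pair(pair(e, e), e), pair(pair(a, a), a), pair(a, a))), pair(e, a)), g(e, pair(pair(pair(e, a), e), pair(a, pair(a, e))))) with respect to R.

1. m(m(pair(pair(e, e), e), pair(pair(a, a), pair(e, e)), pair(e, a)), m(pair(pair(e, e), e), pair(pair(a, a), m(pair(pair(e, e), e), pair(pair(a, a), a), pair(a, a))), pair(e, a)), g(e, pair(pair(pair(e, a), e), pair(a, pair(a, e)))))  →  m(pair(pair(e, e), e), m(pair(pair(e, e), e), pair(pair(a, a), m(pair(pair(e, e), e), pair(pair(a, a), a), pair(a, a))), pair(e, a)), g(e, pair(pair(pair(e, a), e), pair(a, pair(a, e)))))   [R1 at 1]
2. m(pair(pair(e, e), e), m(pair(pair(e, e), e), pair(pair(a, a), m(pair(pair(e, e), e), pair(pair(a, a), a), pair(a, a))), pair(e, a)), g(e, pair(pair(pair(e, a), e), pair(a, pair(a, e)))))  →  m(pair(pair(e, e), e), pair(m(pair(pair(e, e), e), pair(pair(a, a), a), pair(a, a)), e), g(e, pair(pair(pair(e, a), e), pair(a, pair(a, e)))))   [R1 at 2]
3. m(pair(pair(e, e), e), pair(m(pair(pair(e, e), e), pair(pair(a, a), a), pair(a, a)), e), g(e, pair(pair(pair(e, a), e), pair(a, pair(a, e)))))  →  m(pair(pair(e, e), e), pair(pair(a, a), e), g(e, pair(pair(pair(e, a), e), pair(a, pair(a, e)))))   [R1 at 2.1]
4. m(pair(pair(e, e), e), pair(pair(a, a), e), g(e, pair(pair(pair(e, a), e), pair(a, pair(a, e)))))  →  m(pair(pair(e, e), e), pair(pair(a, a), e), pair(e, a))   [R2 at 3]
5. m(pair(pair(e, e), e), pair(pair(a, a), e), pair(e, a))  →  pair(e, e)   [R1 at ε]

pair(e, e)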